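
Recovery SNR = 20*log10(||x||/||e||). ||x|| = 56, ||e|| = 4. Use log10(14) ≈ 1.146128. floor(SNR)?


||x||/||e|| = 56/4 = 14.
log10(14) ≈ 1.146128.
20*log10(||x||/||e||) ≈ 20*1.146128 = 22.92256.
floor(22.92256) = 22.

22


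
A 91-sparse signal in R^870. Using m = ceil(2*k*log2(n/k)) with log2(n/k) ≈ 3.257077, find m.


log2(n/k) = log2(870/91) ≈ 3.257077.
2*k*log2(n/k) ≈ 2*91*3.257077 = 592.788014.
m = ceil(592.788014) = 593.

593


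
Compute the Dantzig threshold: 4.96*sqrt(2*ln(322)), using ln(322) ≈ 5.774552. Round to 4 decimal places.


ln(322) ≈ 5.774552.
2*ln(n) ≈ 11.549104.
sqrt(2*ln(n)) ≈ sqrt(11.549104) ≈ 3.398397.
threshold ≈ 4.96*3.398397 = 16.85604912 ≈ 16.8560.

16.8560


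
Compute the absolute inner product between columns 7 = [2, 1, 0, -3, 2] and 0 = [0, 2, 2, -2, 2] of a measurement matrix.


Inner product: 2*0 + 1*2 + 0*2 + -3*-2 + 2*2
Products: [0, 2, 0, 6, 4]
Sum = 12.
|dot| = 12.

12


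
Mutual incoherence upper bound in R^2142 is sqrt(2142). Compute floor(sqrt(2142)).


46^2 = 2116 <= 2142 < 2209 = 47^2, so 46 <= sqrt(2142) < 47.
floor(sqrt(2142)) = 46.

46


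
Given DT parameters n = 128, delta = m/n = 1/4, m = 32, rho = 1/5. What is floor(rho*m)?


m = 1/4*128 = 32.
rho = 1/5.
rho*m = 1/5*32 = 6.4.
k = floor(6.4) = 6.

6


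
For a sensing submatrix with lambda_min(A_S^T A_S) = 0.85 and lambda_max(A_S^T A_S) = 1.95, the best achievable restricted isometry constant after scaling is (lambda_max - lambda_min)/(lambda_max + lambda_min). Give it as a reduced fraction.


lambda_max - lambda_min = 1.95 - 0.85 = 1.10.
lambda_max + lambda_min = 1.95 + 0.85 = 2.80.
delta = 1.10/2.80 = 110/280 = 11/28.

11/28


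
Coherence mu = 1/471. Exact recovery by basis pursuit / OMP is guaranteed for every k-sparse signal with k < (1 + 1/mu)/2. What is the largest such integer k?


1/mu = 471.
1 + 1/mu = 472.
(1 + 1/mu)/2 = 236 is an integer and the inequality is strict, so k_max = 236 - 1 = 235.

235


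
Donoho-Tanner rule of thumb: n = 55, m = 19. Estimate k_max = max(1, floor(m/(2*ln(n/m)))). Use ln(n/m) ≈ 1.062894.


n/m = 55/19.
ln(n/m) ≈ 1.062894.
2*ln(n/m) ≈ 2.125788.
m/(2*ln(n/m)) ≈ 19/2.125788 ≈ 8.9379.
floor = 8.
k_max = max(1, 8) = 8.

8


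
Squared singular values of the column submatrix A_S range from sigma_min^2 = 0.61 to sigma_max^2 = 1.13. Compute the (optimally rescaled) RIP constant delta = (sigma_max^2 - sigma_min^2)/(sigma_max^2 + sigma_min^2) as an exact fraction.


lambda_max - lambda_min = 1.13 - 0.61 = 0.52.
lambda_max + lambda_min = 1.13 + 0.61 = 1.74.
delta = 0.52/1.74 = 52/174 = 26/87.

26/87


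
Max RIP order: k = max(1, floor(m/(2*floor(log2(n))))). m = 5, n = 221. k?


floor(log2(221)) = 7.
2*7 = 14.
m/(2*floor(log2(n))) = 5/14 ≈ 0.3571.
floor = 0.
k = max(1, 0) = 1.

1


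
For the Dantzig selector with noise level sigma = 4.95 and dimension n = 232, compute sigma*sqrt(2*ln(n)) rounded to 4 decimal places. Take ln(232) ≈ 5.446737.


ln(232) ≈ 5.446737.
2*ln(n) ≈ 10.893474.
sqrt(2*ln(n)) ≈ sqrt(10.893474) ≈ 3.300526.
threshold ≈ 4.95*3.300526 = 16.3376037 ≈ 16.3376.

16.3376


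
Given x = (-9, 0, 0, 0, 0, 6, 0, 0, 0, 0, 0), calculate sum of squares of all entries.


Non-zero entries: [(0, -9), (5, 6)]
Squares: [81, 36]
||x||_2^2 = sum = 117.

117


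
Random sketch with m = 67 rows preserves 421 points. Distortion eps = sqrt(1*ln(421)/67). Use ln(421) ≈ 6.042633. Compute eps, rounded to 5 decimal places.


ln(421) ≈ 6.042633.
1*ln(N)/m ≈ 1*6.042633/67 ≈ 0.09018855.
eps = sqrt(0.09018855) ≈ 0.3003141 ≈ 0.30031.

0.30031


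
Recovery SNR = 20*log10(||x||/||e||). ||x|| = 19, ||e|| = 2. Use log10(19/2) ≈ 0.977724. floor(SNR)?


||x||/||e|| = 19/2.
log10(19/2) ≈ 0.977724.
20*log10(||x||/||e||) ≈ 20*0.977724 = 19.55448.
floor(19.55448) = 19.

19


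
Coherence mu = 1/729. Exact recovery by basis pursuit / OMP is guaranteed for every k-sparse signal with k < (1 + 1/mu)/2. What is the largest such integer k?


1/mu = 729.
1 + 1/mu = 730.
(1 + 1/mu)/2 = 365 is an integer and the inequality is strict, so k_max = 365 - 1 = 364.

364


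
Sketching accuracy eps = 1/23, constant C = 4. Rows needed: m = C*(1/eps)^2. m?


1/eps = 23.
(1/eps)^2 = 529.
m = 4*529 = 2116.

2116


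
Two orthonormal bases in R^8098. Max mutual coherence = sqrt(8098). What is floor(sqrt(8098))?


89^2 = 7921 <= 8098 < 8100 = 90^2, so 89 <= sqrt(8098) < 90.
floor(sqrt(8098)) = 89.

89


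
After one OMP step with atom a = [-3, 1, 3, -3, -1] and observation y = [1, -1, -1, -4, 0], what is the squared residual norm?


a^T a = 29.
a^T y = 5.
coeff = 5/29 = 5/29.
||r||^2 = 526/29.

526/29


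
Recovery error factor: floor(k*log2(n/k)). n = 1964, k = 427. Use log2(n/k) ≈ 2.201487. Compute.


log2(n/k) = log2(1964/427) ≈ 2.201487.
k*log2(n/k) ≈ 427*2.201487 = 940.034949.
floor(940.034949) = 940.

940


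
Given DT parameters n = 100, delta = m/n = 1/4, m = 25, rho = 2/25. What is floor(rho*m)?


m = 1/4*100 = 25.
rho = 2/25.
rho*m = 2/25*25 = 2.
k = floor(2) = 2.

2


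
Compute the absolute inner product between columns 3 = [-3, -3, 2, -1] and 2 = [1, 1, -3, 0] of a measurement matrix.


Inner product: -3*1 + -3*1 + 2*-3 + -1*0
Products: [-3, -3, -6, 0]
Sum = -12.
|dot| = 12.

12


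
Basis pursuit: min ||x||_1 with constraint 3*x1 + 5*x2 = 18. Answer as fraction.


Axis intercepts:
  x1 = 6, x2 = 0: L1 = 6
  x1 = 0, x2 = 18/5: L1 = 18/5
x* = (0, 18/5)
||x*||_1 = 18/5.

18/5


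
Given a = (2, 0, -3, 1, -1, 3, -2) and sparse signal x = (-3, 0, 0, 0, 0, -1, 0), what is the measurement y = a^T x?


Non-zero terms: ['2*-3', '3*-1']
Products: [-6, -3]
y = sum = -9.

-9


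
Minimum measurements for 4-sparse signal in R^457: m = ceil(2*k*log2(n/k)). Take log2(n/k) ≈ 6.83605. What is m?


log2(n/k) = log2(457/4) ≈ 6.83605.
2*k*log2(n/k) ≈ 2*4*6.83605 = 54.6884.
m = ceil(54.6884) = 55.

55


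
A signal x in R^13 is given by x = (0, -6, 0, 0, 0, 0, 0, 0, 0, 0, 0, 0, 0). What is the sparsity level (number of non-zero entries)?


Non-zero positions: [1].
Sparsity = 1.

1


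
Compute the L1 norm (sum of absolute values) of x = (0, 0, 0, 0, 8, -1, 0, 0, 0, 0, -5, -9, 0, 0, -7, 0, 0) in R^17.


Non-zero entries: [(4, 8), (5, -1), (10, -5), (11, -9), (14, -7)]
Absolute values: [8, 1, 5, 9, 7]
||x||_1 = sum = 30.

30


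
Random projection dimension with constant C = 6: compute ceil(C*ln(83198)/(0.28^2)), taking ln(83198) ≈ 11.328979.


ln(83198) ≈ 11.328979.
eps^2 = 0.28^2 = 0.0784.
C*ln(N)/eps^2 ≈ 6*11.328979/0.0784 ≈ 867.0137.
m = ceil(867.0137) = 868.

868


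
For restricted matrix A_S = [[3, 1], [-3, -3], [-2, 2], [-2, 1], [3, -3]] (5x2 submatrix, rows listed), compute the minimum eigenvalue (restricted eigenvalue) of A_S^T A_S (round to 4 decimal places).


A_S^T A_S = [[35, -3], [-3, 24]].
trace = 59.
det = 831.
disc = trace^2 - 4*det = 3481 - 4*831 = 157.
sqrt(157) ≈ 12.529964.
lam_min = (59 - sqrt(157))/2 ≈ (59 - 12.529964)/2 = 23.235018 ≈ 23.2350.

23.2350


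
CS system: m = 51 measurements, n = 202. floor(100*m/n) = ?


100*m/n = 100*51/202 ≈ 25.2475.
floor = 25.

25


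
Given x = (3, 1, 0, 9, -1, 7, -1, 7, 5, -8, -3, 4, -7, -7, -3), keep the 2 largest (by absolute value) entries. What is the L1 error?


Sorted |x_i| descending: [9, 8, 7, 7, 7, 7, 5, 4, 3, 3, 3, 1, 1, 1, 0]
Keep top 2: [9, 8]
Tail entries: [7, 7, 7, 7, 5, 4, 3, 3, 3, 1, 1, 1, 0]
L1 error = sum of tail = 49.

49


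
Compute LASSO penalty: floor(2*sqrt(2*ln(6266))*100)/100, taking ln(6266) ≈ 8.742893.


ln(6266) ≈ 8.742893.
2*ln(n) ≈ 17.485786.
sqrt(2*ln(n)) ≈ sqrt(17.485786) ≈ 4.181601.
lambda ≈ 2*4.181601 = 8.363202.
floor(lambda*100)/100 = 8.36.

8.36


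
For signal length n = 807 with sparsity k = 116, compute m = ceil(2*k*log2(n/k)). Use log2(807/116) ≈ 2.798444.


log2(n/k) = log2(807/116) ≈ 2.798444.
2*k*log2(n/k) ≈ 2*116*2.798444 = 649.239008.
m = ceil(649.239008) = 650.

650


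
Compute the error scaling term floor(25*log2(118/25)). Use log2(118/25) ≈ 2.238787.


log2(n/k) = log2(118/25) ≈ 2.238787.
k*log2(n/k) ≈ 25*2.238787 = 55.969675.
floor(55.969675) = 55.

55


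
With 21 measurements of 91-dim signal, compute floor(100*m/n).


100*m/n = 100*21/91 ≈ 23.0769.
floor = 23.

23


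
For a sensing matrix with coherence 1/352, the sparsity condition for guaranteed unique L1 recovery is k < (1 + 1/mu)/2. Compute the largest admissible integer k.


1/mu = 352.
1 + 1/mu = 353.
(1 + 1/mu)/2 = 176.5 is not an integer, so k_max = floor(176.5) = 176.

176


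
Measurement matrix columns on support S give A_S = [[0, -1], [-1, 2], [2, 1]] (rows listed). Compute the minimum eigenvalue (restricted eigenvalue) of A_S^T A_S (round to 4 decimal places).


A_S^T A_S = [[5, 0], [0, 6]].
trace = 11.
det = 30.
disc = trace^2 - 4*det = 121 - 4*30 = 1.
sqrt(1) = 1.
lam_min = (11 - 1)/2 = 5 = 5.0000.

5.0000


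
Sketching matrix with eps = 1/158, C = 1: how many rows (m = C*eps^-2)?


1/eps = 158.
(1/eps)^2 = 24964.
m = 1*24964 = 24964.

24964


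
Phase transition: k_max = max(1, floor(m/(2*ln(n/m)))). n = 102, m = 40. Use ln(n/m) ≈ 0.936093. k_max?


n/m = 102/40 = 51/20.
ln(n/m) ≈ 0.936093.
2*ln(n/m) ≈ 1.872186.
m/(2*ln(n/m)) ≈ 40/1.872186 ≈ 21.3654.
floor = 21.
k_max = max(1, 21) = 21.

21


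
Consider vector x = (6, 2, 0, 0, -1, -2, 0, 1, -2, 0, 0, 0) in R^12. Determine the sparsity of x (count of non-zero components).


Non-zero positions: [0, 1, 4, 5, 7, 8].
Sparsity = 6.

6


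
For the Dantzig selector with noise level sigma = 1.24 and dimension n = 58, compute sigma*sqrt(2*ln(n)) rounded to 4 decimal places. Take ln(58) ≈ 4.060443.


ln(58) ≈ 4.060443.
2*ln(n) ≈ 8.120886.
sqrt(2*ln(n)) ≈ sqrt(8.120886) ≈ 2.849717.
threshold ≈ 1.24*2.849717 = 3.53364908 ≈ 3.5336.

3.5336


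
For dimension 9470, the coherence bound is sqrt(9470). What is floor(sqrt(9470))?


97^2 = 9409 <= 9470 < 9604 = 98^2, so 97 <= sqrt(9470) < 98.
floor(sqrt(9470)) = 97.

97


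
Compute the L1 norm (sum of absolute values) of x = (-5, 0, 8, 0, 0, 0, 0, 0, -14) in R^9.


Non-zero entries: [(0, -5), (2, 8), (8, -14)]
Absolute values: [5, 8, 14]
||x||_1 = sum = 27.

27


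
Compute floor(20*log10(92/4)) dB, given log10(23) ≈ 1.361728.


||x||/||e|| = 92/4 = 23.
log10(23) ≈ 1.361728.
20*log10(||x||/||e||) ≈ 20*1.361728 = 27.23456.
floor(27.23456) = 27.

27


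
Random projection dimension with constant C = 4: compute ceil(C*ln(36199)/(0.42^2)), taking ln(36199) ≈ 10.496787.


ln(36199) ≈ 10.496787.
eps^2 = 0.42^2 = 0.1764.
C*ln(N)/eps^2 ≈ 4*10.496787/0.1764 ≈ 238.0224.
m = ceil(238.0224) = 239.

239


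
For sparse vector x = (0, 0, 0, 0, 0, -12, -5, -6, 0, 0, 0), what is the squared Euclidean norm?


Non-zero entries: [(5, -12), (6, -5), (7, -6)]
Squares: [144, 25, 36]
||x||_2^2 = sum = 205.

205


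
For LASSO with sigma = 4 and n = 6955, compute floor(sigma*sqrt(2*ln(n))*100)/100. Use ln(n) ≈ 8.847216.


ln(6955) ≈ 8.847216.
2*ln(n) ≈ 17.694432.
sqrt(2*ln(n)) ≈ sqrt(17.694432) ≈ 4.206475.
lambda ≈ 4*4.206475 = 16.8259.
floor(lambda*100)/100 = 16.82.

16.82


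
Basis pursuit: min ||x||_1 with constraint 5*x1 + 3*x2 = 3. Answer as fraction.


Axis intercepts:
  x1 = 3/5, x2 = 0: L1 = 3/5
  x1 = 0, x2 = 1: L1 = 1
x* = (3/5, 0)
||x*||_1 = 3/5.

3/5


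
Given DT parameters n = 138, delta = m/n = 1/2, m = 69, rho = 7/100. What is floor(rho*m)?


m = 1/2*138 = 69.
rho = 7/100.
rho*m = 7/100*69 = 4.83.
k = floor(4.83) = 4.

4


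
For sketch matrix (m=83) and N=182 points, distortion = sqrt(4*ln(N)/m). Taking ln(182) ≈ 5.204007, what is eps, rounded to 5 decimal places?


ln(182) ≈ 5.204007.
4*ln(N)/m ≈ 4*5.204007/83 ≈ 0.25079552.
eps = sqrt(0.25079552) ≈ 0.5007949 ≈ 0.50079.

0.50079


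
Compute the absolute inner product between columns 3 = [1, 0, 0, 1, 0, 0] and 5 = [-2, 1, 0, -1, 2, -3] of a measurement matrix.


Inner product: 1*-2 + 0*1 + 0*0 + 1*-1 + 0*2 + 0*-3
Products: [-2, 0, 0, -1, 0, 0]
Sum = -3.
|dot| = 3.

3


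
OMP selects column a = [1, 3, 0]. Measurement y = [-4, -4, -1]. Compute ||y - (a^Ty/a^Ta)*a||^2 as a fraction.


a^T a = 10.
a^T y = -16.
coeff = -16/10 = -8/5.
||r||^2 = 37/5.

37/5


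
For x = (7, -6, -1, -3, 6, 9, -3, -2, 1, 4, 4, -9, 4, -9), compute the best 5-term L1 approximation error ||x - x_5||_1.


Sorted |x_i| descending: [9, 9, 9, 7, 6, 6, 4, 4, 4, 3, 3, 2, 1, 1]
Keep top 5: [9, 9, 9, 7, 6]
Tail entries: [6, 4, 4, 4, 3, 3, 2, 1, 1]
L1 error = sum of tail = 28.

28


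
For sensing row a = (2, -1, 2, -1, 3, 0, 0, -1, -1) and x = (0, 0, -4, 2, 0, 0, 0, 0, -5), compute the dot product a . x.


Non-zero terms: ['2*-4', '-1*2', '-1*-5']
Products: [-8, -2, 5]
y = sum = -5.

-5


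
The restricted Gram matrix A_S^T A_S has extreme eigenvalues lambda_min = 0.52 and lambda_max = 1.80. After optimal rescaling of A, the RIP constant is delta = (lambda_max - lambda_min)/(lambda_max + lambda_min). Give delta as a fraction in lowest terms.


lambda_max - lambda_min = 1.80 - 0.52 = 1.28.
lambda_max + lambda_min = 1.80 + 0.52 = 2.32.
delta = 1.28/2.32 = 128/232 = 16/29.

16/29


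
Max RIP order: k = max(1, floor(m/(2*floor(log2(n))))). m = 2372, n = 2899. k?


floor(log2(2899)) = 11.
2*11 = 22.
m/(2*floor(log2(n))) = 2372/22 ≈ 107.8182.
floor = 107.
k = max(1, 107) = 107.

107


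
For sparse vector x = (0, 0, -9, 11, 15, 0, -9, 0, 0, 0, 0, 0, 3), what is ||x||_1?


Non-zero entries: [(2, -9), (3, 11), (4, 15), (6, -9), (12, 3)]
Absolute values: [9, 11, 15, 9, 3]
||x||_1 = sum = 47.

47


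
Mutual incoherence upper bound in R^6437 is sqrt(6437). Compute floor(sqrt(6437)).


80^2 = 6400 <= 6437 < 6561 = 81^2, so 80 <= sqrt(6437) < 81.
floor(sqrt(6437)) = 80.

80


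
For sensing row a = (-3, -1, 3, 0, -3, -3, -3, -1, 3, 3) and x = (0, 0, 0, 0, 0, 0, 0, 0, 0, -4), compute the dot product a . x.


Non-zero terms: ['3*-4']
Products: [-12]
y = sum = -12.

-12


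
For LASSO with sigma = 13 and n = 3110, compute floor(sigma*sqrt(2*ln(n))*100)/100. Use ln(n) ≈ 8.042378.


ln(3110) ≈ 8.042378.
2*ln(n) ≈ 16.084756.
sqrt(2*ln(n)) ≈ sqrt(16.084756) ≈ 4.010581.
lambda ≈ 13*4.010581 = 52.137553.
floor(lambda*100)/100 = 52.13.

52.13


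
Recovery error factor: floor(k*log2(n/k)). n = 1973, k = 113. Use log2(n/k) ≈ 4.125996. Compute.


log2(n/k) = log2(1973/113) ≈ 4.125996.
k*log2(n/k) ≈ 113*4.125996 = 466.237548.
floor(466.237548) = 466.

466


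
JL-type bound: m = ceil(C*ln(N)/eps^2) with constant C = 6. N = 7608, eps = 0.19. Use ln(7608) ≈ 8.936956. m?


ln(7608) ≈ 8.936956.
eps^2 = 0.19^2 = 0.0361.
C*ln(N)/eps^2 ≈ 6*8.936956/0.0361 ≈ 1485.3666.
m = ceil(1485.3666) = 1486.

1486


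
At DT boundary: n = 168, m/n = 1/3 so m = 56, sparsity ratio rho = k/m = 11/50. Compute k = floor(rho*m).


m = 1/3*168 = 56.
rho = 11/50.
rho*m = 11/50*56 = 12.32.
k = floor(12.32) = 12.

12


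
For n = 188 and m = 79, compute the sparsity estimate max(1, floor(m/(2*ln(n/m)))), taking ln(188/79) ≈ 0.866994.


n/m = 188/79.
ln(n/m) ≈ 0.866994.
2*ln(n/m) ≈ 1.733988.
m/(2*ln(n/m)) ≈ 79/1.733988 ≈ 45.5597.
floor = 45.
k_max = max(1, 45) = 45.

45


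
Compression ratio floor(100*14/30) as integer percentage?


100*m/n = 100*14/30 ≈ 46.6667.
floor = 46.

46


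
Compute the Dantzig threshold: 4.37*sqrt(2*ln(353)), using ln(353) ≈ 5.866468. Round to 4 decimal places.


ln(353) ≈ 5.866468.
2*ln(n) ≈ 11.732936.
sqrt(2*ln(n)) ≈ sqrt(11.732936) ≈ 3.425337.
threshold ≈ 4.37*3.425337 = 14.96872269 ≈ 14.9687.

14.9687


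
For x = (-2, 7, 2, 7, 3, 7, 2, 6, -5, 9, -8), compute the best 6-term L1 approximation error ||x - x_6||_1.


Sorted |x_i| descending: [9, 8, 7, 7, 7, 6, 5, 3, 2, 2, 2]
Keep top 6: [9, 8, 7, 7, 7, 6]
Tail entries: [5, 3, 2, 2, 2]
L1 error = sum of tail = 14.

14


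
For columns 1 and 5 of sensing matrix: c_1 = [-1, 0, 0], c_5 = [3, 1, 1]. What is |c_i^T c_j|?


Inner product: -1*3 + 0*1 + 0*1
Products: [-3, 0, 0]
Sum = -3.
|dot| = 3.

3


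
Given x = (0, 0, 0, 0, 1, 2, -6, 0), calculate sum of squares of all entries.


Non-zero entries: [(4, 1), (5, 2), (6, -6)]
Squares: [1, 4, 36]
||x||_2^2 = sum = 41.

41


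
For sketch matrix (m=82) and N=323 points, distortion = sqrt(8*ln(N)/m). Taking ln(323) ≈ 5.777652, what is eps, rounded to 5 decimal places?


ln(323) ≈ 5.777652.
8*ln(N)/m ≈ 8*5.777652/82 ≈ 0.56367337.
eps = sqrt(0.56367337) ≈ 0.7507818 ≈ 0.75078.

0.75078


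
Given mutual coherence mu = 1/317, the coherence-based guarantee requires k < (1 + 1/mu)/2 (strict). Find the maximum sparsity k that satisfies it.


1/mu = 317.
1 + 1/mu = 318.
(1 + 1/mu)/2 = 159 is an integer and the inequality is strict, so k_max = 159 - 1 = 158.

158


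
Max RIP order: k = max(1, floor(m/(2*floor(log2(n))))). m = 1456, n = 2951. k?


floor(log2(2951)) = 11.
2*11 = 22.
m/(2*floor(log2(n))) = 1456/22 ≈ 66.1818.
floor = 66.
k = max(1, 66) = 66.

66


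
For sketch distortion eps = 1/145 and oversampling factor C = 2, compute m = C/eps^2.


1/eps = 145.
(1/eps)^2 = 21025.
m = 2*21025 = 42050.

42050


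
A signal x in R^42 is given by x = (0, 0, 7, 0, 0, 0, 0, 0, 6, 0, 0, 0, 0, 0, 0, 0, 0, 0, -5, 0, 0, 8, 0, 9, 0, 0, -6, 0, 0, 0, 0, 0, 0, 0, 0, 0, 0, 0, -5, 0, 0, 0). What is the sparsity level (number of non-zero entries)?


Non-zero positions: [2, 8, 18, 21, 23, 26, 38].
Sparsity = 7.

7


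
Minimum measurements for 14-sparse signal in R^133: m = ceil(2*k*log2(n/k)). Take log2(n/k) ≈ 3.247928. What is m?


log2(n/k) = log2(133/14) ≈ 3.247928.
2*k*log2(n/k) ≈ 2*14*3.247928 = 90.941984.
m = ceil(90.941984) = 91.

91


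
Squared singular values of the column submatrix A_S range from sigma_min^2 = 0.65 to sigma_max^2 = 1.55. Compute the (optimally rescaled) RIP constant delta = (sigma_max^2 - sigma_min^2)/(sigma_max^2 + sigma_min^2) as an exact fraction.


lambda_max - lambda_min = 1.55 - 0.65 = 0.90.
lambda_max + lambda_min = 1.55 + 0.65 = 2.20.
delta = 0.90/2.20 = 90/220 = 9/22.

9/22


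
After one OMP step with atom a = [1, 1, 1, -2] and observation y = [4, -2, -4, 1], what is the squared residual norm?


a^T a = 7.
a^T y = -4.
coeff = -4/7 = -4/7.
||r||^2 = 243/7.

243/7


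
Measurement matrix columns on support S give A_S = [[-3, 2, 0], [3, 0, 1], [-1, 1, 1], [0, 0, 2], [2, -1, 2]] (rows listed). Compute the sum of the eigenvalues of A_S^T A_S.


Sum of eigenvalues of A_S^T A_S = trace(A_S^T A_S) = sum of squared column norms of A_S.
A_S^T A_S diagonal: [23, 6, 10].
trace = 23 + 6 + 10 = 39.

39


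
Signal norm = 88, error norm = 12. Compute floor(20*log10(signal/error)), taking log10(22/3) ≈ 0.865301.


||x||/||e|| = 88/12 = 22/3.
log10(22/3) ≈ 0.865301.
20*log10(||x||/||e||) ≈ 20*0.865301 = 17.30602.
floor(17.30602) = 17.

17


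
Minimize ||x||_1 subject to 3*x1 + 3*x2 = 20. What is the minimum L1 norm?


Axis intercepts:
  x1 = 20/3, x2 = 0: L1 = 20/3
  x1 = 0, x2 = 20/3: L1 = 20/3
x* = (20/3, 0)
||x*||_1 = 20/3.

20/3


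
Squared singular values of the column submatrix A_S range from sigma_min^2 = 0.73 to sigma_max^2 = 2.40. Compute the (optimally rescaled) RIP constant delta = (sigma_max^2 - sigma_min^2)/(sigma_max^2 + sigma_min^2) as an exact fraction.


lambda_max - lambda_min = 2.40 - 0.73 = 1.67.
lambda_max + lambda_min = 2.40 + 0.73 = 3.13.
delta = 1.67/3.13 = 167/313.

167/313


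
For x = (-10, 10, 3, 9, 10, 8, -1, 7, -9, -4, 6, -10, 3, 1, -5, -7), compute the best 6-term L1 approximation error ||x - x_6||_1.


Sorted |x_i| descending: [10, 10, 10, 10, 9, 9, 8, 7, 7, 6, 5, 4, 3, 3, 1, 1]
Keep top 6: [10, 10, 10, 10, 9, 9]
Tail entries: [8, 7, 7, 6, 5, 4, 3, 3, 1, 1]
L1 error = sum of tail = 45.

45


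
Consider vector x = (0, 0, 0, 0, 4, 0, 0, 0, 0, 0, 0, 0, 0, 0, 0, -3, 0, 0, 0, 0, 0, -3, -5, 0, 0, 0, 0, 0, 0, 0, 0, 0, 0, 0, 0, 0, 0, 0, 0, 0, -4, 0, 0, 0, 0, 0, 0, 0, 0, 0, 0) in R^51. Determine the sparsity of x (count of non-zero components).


Non-zero positions: [4, 15, 21, 22, 40].
Sparsity = 5.

5


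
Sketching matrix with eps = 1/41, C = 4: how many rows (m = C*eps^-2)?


1/eps = 41.
(1/eps)^2 = 1681.
m = 4*1681 = 6724.

6724


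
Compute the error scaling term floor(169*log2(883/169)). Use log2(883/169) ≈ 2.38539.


log2(n/k) = log2(883/169) ≈ 2.38539.
k*log2(n/k) ≈ 169*2.38539 = 403.13091.
floor(403.13091) = 403.

403


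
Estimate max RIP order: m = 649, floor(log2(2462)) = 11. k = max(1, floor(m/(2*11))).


floor(log2(2462)) = 11.
2*11 = 22.
m/(2*floor(log2(n))) = 649/22 ≈ 29.5.
floor = 29.
k = max(1, 29) = 29.

29


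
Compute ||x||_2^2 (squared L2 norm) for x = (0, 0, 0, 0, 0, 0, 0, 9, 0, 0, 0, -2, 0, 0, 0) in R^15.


Non-zero entries: [(7, 9), (11, -2)]
Squares: [81, 4]
||x||_2^2 = sum = 85.

85


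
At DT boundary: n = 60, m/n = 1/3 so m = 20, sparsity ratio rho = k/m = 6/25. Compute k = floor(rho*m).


m = 1/3*60 = 20.
rho = 6/25.
rho*m = 6/25*20 = 4.8.
k = floor(4.8) = 4.

4


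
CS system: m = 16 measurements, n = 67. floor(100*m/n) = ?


100*m/n = 100*16/67 ≈ 23.8806.
floor = 23.

23


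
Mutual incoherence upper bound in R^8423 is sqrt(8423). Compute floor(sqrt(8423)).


91^2 = 8281 <= 8423 < 8464 = 92^2, so 91 <= sqrt(8423) < 92.
floor(sqrt(8423)) = 91.

91


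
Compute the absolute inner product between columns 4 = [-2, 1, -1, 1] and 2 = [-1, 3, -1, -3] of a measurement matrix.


Inner product: -2*-1 + 1*3 + -1*-1 + 1*-3
Products: [2, 3, 1, -3]
Sum = 3.
|dot| = 3.

3


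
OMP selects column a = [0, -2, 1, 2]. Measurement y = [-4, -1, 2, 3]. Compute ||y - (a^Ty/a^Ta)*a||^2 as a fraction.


a^T a = 9.
a^T y = 10.
coeff = 10/9 = 10/9.
||r||^2 = 170/9.

170/9


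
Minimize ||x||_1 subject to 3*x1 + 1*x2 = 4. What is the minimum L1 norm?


Axis intercepts:
  x1 = 4/3, x2 = 0: L1 = 4/3
  x1 = 0, x2 = 4: L1 = 4
x* = (4/3, 0)
||x*||_1 = 4/3.

4/3


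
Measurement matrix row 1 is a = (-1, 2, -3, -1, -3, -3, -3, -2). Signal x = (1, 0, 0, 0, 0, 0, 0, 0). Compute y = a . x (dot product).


Non-zero terms: ['-1*1']
Products: [-1]
y = sum = -1.

-1


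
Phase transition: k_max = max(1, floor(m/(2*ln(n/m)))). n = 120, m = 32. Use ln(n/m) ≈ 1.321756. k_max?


n/m = 120/32 = 15/4.
ln(n/m) ≈ 1.321756.
2*ln(n/m) ≈ 2.643512.
m/(2*ln(n/m)) ≈ 32/2.643512 ≈ 12.1051.
floor = 12.
k_max = max(1, 12) = 12.

12


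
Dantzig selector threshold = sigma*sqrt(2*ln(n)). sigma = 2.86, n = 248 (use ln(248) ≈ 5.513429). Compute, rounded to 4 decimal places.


ln(248) ≈ 5.513429.
2*ln(n) ≈ 11.026858.
sqrt(2*ln(n)) ≈ sqrt(11.026858) ≈ 3.320671.
threshold ≈ 2.86*3.320671 = 9.49711906 ≈ 9.4971.

9.4971


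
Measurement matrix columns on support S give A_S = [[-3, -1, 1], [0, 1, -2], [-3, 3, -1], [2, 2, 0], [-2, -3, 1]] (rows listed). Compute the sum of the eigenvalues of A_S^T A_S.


Sum of eigenvalues of A_S^T A_S = trace(A_S^T A_S) = sum of squared column norms of A_S.
A_S^T A_S diagonal: [26, 24, 7].
trace = 26 + 24 + 7 = 57.

57


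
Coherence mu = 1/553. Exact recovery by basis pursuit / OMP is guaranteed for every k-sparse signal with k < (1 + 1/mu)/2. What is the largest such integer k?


1/mu = 553.
1 + 1/mu = 554.
(1 + 1/mu)/2 = 277 is an integer and the inequality is strict, so k_max = 277 - 1 = 276.

276


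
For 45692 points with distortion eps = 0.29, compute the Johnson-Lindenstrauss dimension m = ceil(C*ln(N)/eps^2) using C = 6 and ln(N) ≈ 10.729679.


ln(45692) ≈ 10.729679.
eps^2 = 0.29^2 = 0.0841.
C*ln(N)/eps^2 ≈ 6*10.729679/0.0841 ≈ 765.4943.
m = ceil(765.4943) = 766.

766


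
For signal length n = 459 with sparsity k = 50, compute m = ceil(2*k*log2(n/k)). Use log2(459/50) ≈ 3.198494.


log2(n/k) = log2(459/50) ≈ 3.198494.
2*k*log2(n/k) ≈ 2*50*3.198494 = 319.8494.
m = ceil(319.8494) = 320.

320


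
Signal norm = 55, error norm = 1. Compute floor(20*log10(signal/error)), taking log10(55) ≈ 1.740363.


||x||/||e|| = 55/1 = 55.
log10(55) ≈ 1.740363.
20*log10(||x||/||e||) ≈ 20*1.740363 = 34.80726.
floor(34.80726) = 34.

34


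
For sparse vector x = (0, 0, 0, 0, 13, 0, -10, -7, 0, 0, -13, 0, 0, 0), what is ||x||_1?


Non-zero entries: [(4, 13), (6, -10), (7, -7), (10, -13)]
Absolute values: [13, 10, 7, 13]
||x||_1 = sum = 43.

43


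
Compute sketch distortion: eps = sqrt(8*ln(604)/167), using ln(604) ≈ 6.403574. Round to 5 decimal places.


ln(604) ≈ 6.403574.
8*ln(N)/m ≈ 8*6.403574/167 ≈ 0.30675804.
eps = sqrt(0.30675804) ≈ 0.5538574 ≈ 0.55386.

0.55386


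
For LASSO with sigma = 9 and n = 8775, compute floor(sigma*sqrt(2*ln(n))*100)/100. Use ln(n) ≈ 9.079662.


ln(8775) ≈ 9.079662.
2*ln(n) ≈ 18.159324.
sqrt(2*ln(n)) ≈ sqrt(18.159324) ≈ 4.261376.
lambda ≈ 9*4.261376 = 38.352384.
floor(lambda*100)/100 = 38.35.

38.35


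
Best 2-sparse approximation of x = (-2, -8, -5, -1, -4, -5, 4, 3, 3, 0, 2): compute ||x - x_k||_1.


Sorted |x_i| descending: [8, 5, 5, 4, 4, 3, 3, 2, 2, 1, 0]
Keep top 2: [8, 5]
Tail entries: [5, 4, 4, 3, 3, 2, 2, 1, 0]
L1 error = sum of tail = 24.

24


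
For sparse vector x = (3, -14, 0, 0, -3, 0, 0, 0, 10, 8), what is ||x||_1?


Non-zero entries: [(0, 3), (1, -14), (4, -3), (8, 10), (9, 8)]
Absolute values: [3, 14, 3, 10, 8]
||x||_1 = sum = 38.

38


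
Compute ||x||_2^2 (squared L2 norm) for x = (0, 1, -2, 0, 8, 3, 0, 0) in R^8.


Non-zero entries: [(1, 1), (2, -2), (4, 8), (5, 3)]
Squares: [1, 4, 64, 9]
||x||_2^2 = sum = 78.

78


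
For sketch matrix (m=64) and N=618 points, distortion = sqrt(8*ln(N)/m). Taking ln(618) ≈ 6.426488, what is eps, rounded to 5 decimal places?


ln(618) ≈ 6.426488.
8*ln(N)/m ≈ 8*6.426488/64 ≈ 0.803311.
eps = sqrt(0.803311) ≈ 0.8962762 ≈ 0.89628.

0.89628


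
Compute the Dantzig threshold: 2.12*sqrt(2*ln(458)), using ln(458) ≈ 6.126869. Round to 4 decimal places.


ln(458) ≈ 6.126869.
2*ln(n) ≈ 12.253738.
sqrt(2*ln(n)) ≈ sqrt(12.253738) ≈ 3.500534.
threshold ≈ 2.12*3.500534 = 7.42113208 ≈ 7.4211.

7.4211


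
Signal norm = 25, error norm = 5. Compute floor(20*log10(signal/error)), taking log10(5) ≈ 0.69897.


||x||/||e|| = 25/5 = 5.
log10(5) ≈ 0.69897.
20*log10(||x||/||e||) ≈ 20*0.69897 = 13.9794.
floor(13.9794) = 13.

13


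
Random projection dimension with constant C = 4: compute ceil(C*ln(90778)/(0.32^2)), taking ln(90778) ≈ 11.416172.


ln(90778) ≈ 11.416172.
eps^2 = 0.32^2 = 0.1024.
C*ln(N)/eps^2 ≈ 4*11.416172/0.1024 ≈ 445.9442.
m = ceil(445.9442) = 446.

446


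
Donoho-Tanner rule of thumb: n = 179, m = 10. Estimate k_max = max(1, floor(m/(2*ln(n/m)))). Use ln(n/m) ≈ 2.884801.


n/m = 179/10.
ln(n/m) ≈ 2.884801.
2*ln(n/m) ≈ 5.769602.
m/(2*ln(n/m)) ≈ 10/5.769602 ≈ 1.7332.
floor = 1.
k_max = max(1, 1) = 1.

1


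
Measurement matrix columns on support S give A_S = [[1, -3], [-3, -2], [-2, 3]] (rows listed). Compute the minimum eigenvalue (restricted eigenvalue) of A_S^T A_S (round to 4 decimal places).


A_S^T A_S = [[14, -3], [-3, 22]].
trace = 36.
det = 299.
disc = trace^2 - 4*det = 1296 - 4*299 = 100.
sqrt(100) = 10.
lam_min = (36 - 10)/2 = 13 = 13.0000.

13.0000


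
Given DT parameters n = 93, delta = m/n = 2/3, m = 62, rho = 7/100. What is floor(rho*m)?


m = 2/3*93 = 62.
rho = 7/100.
rho*m = 7/100*62 = 4.34.
k = floor(4.34) = 4.

4


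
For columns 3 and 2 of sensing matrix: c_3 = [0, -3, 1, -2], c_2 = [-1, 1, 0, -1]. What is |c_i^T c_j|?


Inner product: 0*-1 + -3*1 + 1*0 + -2*-1
Products: [0, -3, 0, 2]
Sum = -1.
|dot| = 1.

1


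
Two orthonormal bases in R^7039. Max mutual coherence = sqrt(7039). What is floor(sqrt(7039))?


83^2 = 6889 <= 7039 < 7056 = 84^2, so 83 <= sqrt(7039) < 84.
floor(sqrt(7039)) = 83.

83


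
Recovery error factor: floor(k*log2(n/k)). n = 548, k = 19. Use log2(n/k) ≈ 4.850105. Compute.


log2(n/k) = log2(548/19) ≈ 4.850105.
k*log2(n/k) ≈ 19*4.850105 = 92.151995.
floor(92.151995) = 92.

92


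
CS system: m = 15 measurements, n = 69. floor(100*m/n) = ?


100*m/n = 100*15/69 ≈ 21.7391.
floor = 21.

21


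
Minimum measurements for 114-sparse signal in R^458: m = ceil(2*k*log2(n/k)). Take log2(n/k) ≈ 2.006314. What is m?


log2(n/k) = log2(458/114) ≈ 2.006314.
2*k*log2(n/k) ≈ 2*114*2.006314 = 457.439592.
m = ceil(457.439592) = 458.

458


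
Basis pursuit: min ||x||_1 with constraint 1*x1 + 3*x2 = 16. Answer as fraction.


Axis intercepts:
  x1 = 16, x2 = 0: L1 = 16
  x1 = 0, x2 = 16/3: L1 = 16/3
x* = (0, 16/3)
||x*||_1 = 16/3.

16/3


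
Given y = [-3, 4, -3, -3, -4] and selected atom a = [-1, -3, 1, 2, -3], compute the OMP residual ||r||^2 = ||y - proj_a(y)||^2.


a^T a = 24.
a^T y = -6.
coeff = -6/24 = -1/4.
||r||^2 = 115/2.

115/2


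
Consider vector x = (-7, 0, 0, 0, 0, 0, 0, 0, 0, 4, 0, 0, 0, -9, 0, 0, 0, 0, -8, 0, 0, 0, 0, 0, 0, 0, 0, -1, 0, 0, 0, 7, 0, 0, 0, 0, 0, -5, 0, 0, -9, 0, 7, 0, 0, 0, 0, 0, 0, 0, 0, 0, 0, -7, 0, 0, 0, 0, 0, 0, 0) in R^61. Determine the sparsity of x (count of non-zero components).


Non-zero positions: [0, 9, 13, 18, 27, 31, 37, 40, 42, 53].
Sparsity = 10.

10


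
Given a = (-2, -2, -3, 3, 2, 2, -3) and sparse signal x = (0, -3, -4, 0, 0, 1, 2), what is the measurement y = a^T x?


Non-zero terms: ['-2*-3', '-3*-4', '2*1', '-3*2']
Products: [6, 12, 2, -6]
y = sum = 14.

14


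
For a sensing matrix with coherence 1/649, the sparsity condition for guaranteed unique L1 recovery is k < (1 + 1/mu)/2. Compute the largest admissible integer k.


1/mu = 649.
1 + 1/mu = 650.
(1 + 1/mu)/2 = 325 is an integer and the inequality is strict, so k_max = 325 - 1 = 324.

324


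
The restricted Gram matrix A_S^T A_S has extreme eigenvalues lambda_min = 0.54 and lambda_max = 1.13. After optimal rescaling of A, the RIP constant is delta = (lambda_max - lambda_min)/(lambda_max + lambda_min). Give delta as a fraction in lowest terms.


lambda_max - lambda_min = 1.13 - 0.54 = 0.59.
lambda_max + lambda_min = 1.13 + 0.54 = 1.67.
delta = 0.59/1.67 = 59/167.

59/167


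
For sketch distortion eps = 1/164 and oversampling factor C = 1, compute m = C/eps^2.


1/eps = 164.
(1/eps)^2 = 26896.
m = 1*26896 = 26896.

26896


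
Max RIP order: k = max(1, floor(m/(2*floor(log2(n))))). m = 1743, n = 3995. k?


floor(log2(3995)) = 11.
2*11 = 22.
m/(2*floor(log2(n))) = 1743/22 ≈ 79.2273.
floor = 79.
k = max(1, 79) = 79.

79


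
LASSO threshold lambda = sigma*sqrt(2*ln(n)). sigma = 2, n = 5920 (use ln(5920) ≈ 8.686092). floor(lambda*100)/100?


ln(5920) ≈ 8.686092.
2*ln(n) ≈ 17.372184.
sqrt(2*ln(n)) ≈ sqrt(17.372184) ≈ 4.167995.
lambda ≈ 2*4.167995 = 8.33599.
floor(lambda*100)/100 = 8.33.

8.33


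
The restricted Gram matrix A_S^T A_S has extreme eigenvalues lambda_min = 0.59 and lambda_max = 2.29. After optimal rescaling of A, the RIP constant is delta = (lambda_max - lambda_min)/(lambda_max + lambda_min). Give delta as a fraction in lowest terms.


lambda_max - lambda_min = 2.29 - 0.59 = 1.70.
lambda_max + lambda_min = 2.29 + 0.59 = 2.88.
delta = 1.70/2.88 = 170/288 = 85/144.

85/144


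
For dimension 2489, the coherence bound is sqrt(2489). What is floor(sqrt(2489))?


49^2 = 2401 <= 2489 < 2500 = 50^2, so 49 <= sqrt(2489) < 50.
floor(sqrt(2489)) = 49.

49


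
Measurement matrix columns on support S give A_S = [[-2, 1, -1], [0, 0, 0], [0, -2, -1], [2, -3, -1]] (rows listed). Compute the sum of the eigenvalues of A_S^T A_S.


Sum of eigenvalues of A_S^T A_S = trace(A_S^T A_S) = sum of squared column norms of A_S.
A_S^T A_S diagonal: [8, 14, 3].
trace = 8 + 14 + 3 = 25.

25


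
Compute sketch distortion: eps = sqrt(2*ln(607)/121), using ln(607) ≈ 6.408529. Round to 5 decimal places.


ln(607) ≈ 6.408529.
2*ln(N)/m ≈ 2*6.408529/121 ≈ 0.1059261.
eps = sqrt(0.1059261) ≈ 0.3254629 ≈ 0.32546.

0.32546


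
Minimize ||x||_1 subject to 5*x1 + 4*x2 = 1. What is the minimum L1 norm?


Axis intercepts:
  x1 = 1/5, x2 = 0: L1 = 1/5
  x1 = 0, x2 = 1/4: L1 = 1/4
x* = (1/5, 0)
||x*||_1 = 1/5.

1/5


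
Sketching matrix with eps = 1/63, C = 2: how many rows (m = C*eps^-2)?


1/eps = 63.
(1/eps)^2 = 3969.
m = 2*3969 = 7938.

7938


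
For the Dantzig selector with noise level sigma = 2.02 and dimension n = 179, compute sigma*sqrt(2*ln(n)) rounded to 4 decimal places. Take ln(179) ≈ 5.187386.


ln(179) ≈ 5.187386.
2*ln(n) ≈ 10.374772.
sqrt(2*ln(n)) ≈ sqrt(10.374772) ≈ 3.220989.
threshold ≈ 2.02*3.220989 = 6.50639778 ≈ 6.5064.

6.5064


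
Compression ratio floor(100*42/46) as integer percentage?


100*m/n = 100*42/46 ≈ 91.3043.
floor = 91.

91


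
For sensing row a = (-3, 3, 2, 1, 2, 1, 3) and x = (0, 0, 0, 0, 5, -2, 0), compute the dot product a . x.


Non-zero terms: ['2*5', '1*-2']
Products: [10, -2]
y = sum = 8.

8


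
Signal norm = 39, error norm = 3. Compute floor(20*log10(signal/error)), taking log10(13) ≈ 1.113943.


||x||/||e|| = 39/3 = 13.
log10(13) ≈ 1.113943.
20*log10(||x||/||e||) ≈ 20*1.113943 = 22.27886.
floor(22.27886) = 22.

22


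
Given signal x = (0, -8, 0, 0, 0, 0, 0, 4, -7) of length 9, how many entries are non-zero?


Non-zero positions: [1, 7, 8].
Sparsity = 3.

3


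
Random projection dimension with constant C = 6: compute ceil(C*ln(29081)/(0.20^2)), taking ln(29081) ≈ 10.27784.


ln(29081) ≈ 10.27784.
eps^2 = 0.20^2 = 0.04.
C*ln(N)/eps^2 ≈ 6*10.27784/0.04 ≈ 1541.676.
m = ceil(1541.676) = 1542.

1542


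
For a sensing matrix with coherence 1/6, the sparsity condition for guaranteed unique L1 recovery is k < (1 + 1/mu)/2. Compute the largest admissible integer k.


1/mu = 6.
1 + 1/mu = 7.
(1 + 1/mu)/2 = 3.5 is not an integer, so k_max = floor(3.5) = 3.

3


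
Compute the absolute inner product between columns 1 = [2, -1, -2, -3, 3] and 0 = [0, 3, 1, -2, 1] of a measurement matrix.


Inner product: 2*0 + -1*3 + -2*1 + -3*-2 + 3*1
Products: [0, -3, -2, 6, 3]
Sum = 4.
|dot| = 4.

4


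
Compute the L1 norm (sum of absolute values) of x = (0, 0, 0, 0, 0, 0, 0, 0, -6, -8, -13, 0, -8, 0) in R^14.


Non-zero entries: [(8, -6), (9, -8), (10, -13), (12, -8)]
Absolute values: [6, 8, 13, 8]
||x||_1 = sum = 35.

35


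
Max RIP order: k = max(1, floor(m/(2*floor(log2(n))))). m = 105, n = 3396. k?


floor(log2(3396)) = 11.
2*11 = 22.
m/(2*floor(log2(n))) = 105/22 ≈ 4.7727.
floor = 4.
k = max(1, 4) = 4.

4


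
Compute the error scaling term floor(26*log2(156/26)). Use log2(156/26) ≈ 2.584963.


log2(n/k) = log2(156/26) ≈ 2.584963.
k*log2(n/k) ≈ 26*2.584963 = 67.209038.
floor(67.209038) = 67.

67


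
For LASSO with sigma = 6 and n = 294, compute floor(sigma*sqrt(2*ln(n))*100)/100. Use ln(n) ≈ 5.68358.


ln(294) ≈ 5.68358.
2*ln(n) ≈ 11.36716.
sqrt(2*ln(n)) ≈ sqrt(11.36716) ≈ 3.371522.
lambda ≈ 6*3.371522 = 20.229132.
floor(lambda*100)/100 = 20.22.

20.22


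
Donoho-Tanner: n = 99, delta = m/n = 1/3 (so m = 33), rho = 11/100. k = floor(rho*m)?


m = 1/3*99 = 33.
rho = 11/100.
rho*m = 11/100*33 = 3.63.
k = floor(3.63) = 3.

3


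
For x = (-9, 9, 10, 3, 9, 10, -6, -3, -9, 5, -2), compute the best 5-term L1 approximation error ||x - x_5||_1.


Sorted |x_i| descending: [10, 10, 9, 9, 9, 9, 6, 5, 3, 3, 2]
Keep top 5: [10, 10, 9, 9, 9]
Tail entries: [9, 6, 5, 3, 3, 2]
L1 error = sum of tail = 28.

28


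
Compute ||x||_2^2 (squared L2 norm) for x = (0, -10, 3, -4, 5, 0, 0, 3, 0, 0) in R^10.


Non-zero entries: [(1, -10), (2, 3), (3, -4), (4, 5), (7, 3)]
Squares: [100, 9, 16, 25, 9]
||x||_2^2 = sum = 159.

159


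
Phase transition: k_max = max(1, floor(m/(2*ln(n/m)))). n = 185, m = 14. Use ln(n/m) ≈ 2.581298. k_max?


n/m = 185/14.
ln(n/m) ≈ 2.581298.
2*ln(n/m) ≈ 5.162596.
m/(2*ln(n/m)) ≈ 14/5.162596 ≈ 2.7118.
floor = 2.
k_max = max(1, 2) = 2.

2


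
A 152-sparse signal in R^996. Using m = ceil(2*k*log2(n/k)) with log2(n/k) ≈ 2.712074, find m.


log2(n/k) = log2(996/152) ≈ 2.712074.
2*k*log2(n/k) ≈ 2*152*2.712074 = 824.470496.
m = ceil(824.470496) = 825.

825


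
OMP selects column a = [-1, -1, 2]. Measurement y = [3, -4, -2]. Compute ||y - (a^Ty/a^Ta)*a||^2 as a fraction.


a^T a = 6.
a^T y = -3.
coeff = -3/6 = -1/2.
||r||^2 = 55/2.

55/2


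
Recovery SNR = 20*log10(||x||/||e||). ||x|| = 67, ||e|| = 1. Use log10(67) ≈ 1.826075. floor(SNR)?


||x||/||e|| = 67/1 = 67.
log10(67) ≈ 1.826075.
20*log10(||x||/||e||) ≈ 20*1.826075 = 36.5215.
floor(36.5215) = 36.

36


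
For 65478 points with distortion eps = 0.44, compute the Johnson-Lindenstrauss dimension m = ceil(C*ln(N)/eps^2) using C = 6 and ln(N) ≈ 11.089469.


ln(65478) ≈ 11.089469.
eps^2 = 0.44^2 = 0.1936.
C*ln(N)/eps^2 ≈ 6*11.089469/0.1936 ≈ 343.6819.
m = ceil(343.6819) = 344.

344


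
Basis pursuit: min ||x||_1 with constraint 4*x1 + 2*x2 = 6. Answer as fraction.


Axis intercepts:
  x1 = 3/2, x2 = 0: L1 = 3/2
  x1 = 0, x2 = 3: L1 = 3
x* = (3/2, 0)
||x*||_1 = 3/2.

3/2


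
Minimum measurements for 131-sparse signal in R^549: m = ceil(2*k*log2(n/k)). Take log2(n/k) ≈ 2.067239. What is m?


log2(n/k) = log2(549/131) ≈ 2.067239.
2*k*log2(n/k) ≈ 2*131*2.067239 = 541.616618.
m = ceil(541.616618) = 542.

542


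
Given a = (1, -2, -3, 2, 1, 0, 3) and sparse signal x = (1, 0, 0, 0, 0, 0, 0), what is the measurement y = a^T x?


Non-zero terms: ['1*1']
Products: [1]
y = sum = 1.

1


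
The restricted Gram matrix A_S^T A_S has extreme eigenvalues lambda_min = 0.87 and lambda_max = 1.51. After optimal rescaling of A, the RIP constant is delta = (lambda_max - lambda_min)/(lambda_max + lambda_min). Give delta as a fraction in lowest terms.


lambda_max - lambda_min = 1.51 - 0.87 = 0.64.
lambda_max + lambda_min = 1.51 + 0.87 = 2.38.
delta = 0.64/2.38 = 64/238 = 32/119.

32/119


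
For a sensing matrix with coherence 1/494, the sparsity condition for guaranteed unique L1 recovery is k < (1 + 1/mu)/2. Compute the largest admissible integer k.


1/mu = 494.
1 + 1/mu = 495.
(1 + 1/mu)/2 = 247.5 is not an integer, so k_max = floor(247.5) = 247.

247


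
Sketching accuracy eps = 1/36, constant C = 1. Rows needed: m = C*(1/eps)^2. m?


1/eps = 36.
(1/eps)^2 = 1296.
m = 1*1296 = 1296.

1296


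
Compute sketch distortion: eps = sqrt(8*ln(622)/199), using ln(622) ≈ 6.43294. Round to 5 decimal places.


ln(622) ≈ 6.43294.
8*ln(N)/m ≈ 8*6.43294/199 ≈ 0.25861065.
eps = sqrt(0.25861065) ≈ 0.5085378 ≈ 0.50854.

0.50854


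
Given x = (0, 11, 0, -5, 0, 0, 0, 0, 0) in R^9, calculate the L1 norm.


Non-zero entries: [(1, 11), (3, -5)]
Absolute values: [11, 5]
||x||_1 = sum = 16.

16


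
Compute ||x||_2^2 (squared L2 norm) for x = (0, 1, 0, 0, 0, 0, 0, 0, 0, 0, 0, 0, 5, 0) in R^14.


Non-zero entries: [(1, 1), (12, 5)]
Squares: [1, 25]
||x||_2^2 = sum = 26.

26


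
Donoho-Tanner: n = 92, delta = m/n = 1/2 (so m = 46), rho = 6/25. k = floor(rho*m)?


m = 1/2*92 = 46.
rho = 6/25.
rho*m = 6/25*46 = 11.04.
k = floor(11.04) = 11.

11


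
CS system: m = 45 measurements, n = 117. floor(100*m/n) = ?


100*m/n = 100*45/117 ≈ 38.4615.
floor = 38.

38


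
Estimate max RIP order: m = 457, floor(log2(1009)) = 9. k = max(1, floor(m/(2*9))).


floor(log2(1009)) = 9.
2*9 = 18.
m/(2*floor(log2(n))) = 457/18 ≈ 25.3889.
floor = 25.
k = max(1, 25) = 25.

25


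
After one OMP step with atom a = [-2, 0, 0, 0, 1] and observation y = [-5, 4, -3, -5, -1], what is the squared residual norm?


a^T a = 5.
a^T y = 9.
coeff = 9/5 = 9/5.
||r||^2 = 299/5.

299/5
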